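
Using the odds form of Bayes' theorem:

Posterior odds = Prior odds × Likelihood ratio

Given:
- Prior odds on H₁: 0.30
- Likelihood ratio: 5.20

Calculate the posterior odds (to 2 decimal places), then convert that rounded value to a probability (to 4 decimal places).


Step 1: Calculate posterior odds
Posterior odds = Prior odds × LR
               = 0.30 × 5.20
               = 1.56

Step 2: Convert to probability
P(H₁|E) = Posterior odds / (1 + Posterior odds)
       = 1.56 / (1 + 1.56)
       = 1.56 / 2.56
       = 0.6094

The evidence increased P(H₁) from 0.2308 to 0.6094.


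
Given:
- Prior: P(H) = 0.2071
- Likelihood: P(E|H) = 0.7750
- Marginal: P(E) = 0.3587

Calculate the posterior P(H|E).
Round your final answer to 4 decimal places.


Using Bayes' theorem:

P(H|E) = P(E|H) × P(H) / P(E)
       = 0.7750 × 0.2071 / 0.3587
       = 0.16050250 / 0.3587
       = 0.4475

The evidence strengthens our belief in H.
Prior: 0.2071 → Posterior: 0.4475


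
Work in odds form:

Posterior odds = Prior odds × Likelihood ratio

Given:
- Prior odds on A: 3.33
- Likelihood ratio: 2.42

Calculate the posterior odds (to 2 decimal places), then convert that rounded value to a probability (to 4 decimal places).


Step 1: Calculate posterior odds
Posterior odds = Prior odds × LR
               = 3.33 × 2.42
               = 8.06

Step 2: Convert to probability
P(A|E) = Posterior odds / (1 + Posterior odds)
       = 8.06 / (1 + 8.06)
       = 8.06 / 9.06
       = 0.8896

The evidence increased P(A) from 0.7691 to 0.8896.


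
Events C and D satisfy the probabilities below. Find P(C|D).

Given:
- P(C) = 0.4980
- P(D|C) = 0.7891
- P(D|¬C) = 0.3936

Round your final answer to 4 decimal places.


Bayes' theorem: P(C|D) = P(D|C) × P(C) / P(D)

Step 1: Calculate P(D) using law of total probability
P(D) = P(D|C)P(C) + P(D|¬C)P(¬C)
     = 0.7891 × 0.4980 + 0.3936 × 0.5020
     = 0.39297180 + 0.19758720
     = 0.59055900

Step 2: Apply Bayes' theorem
P(C|D) = P(D|C) × P(C) / P(D)
       = 0.39297180 / 0.59055900
       = 0.6654


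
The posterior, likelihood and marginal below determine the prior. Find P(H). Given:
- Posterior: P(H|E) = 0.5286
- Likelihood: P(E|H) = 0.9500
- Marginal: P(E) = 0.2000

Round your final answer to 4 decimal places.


From Bayes' theorem: P(H|E) = P(E|H) × P(H) / P(E)

Rearranging for P(H):
P(H) = P(H|E) × P(E) / P(E|H)
     = 0.5286 × 0.2000 / 0.9500
     = 0.10572000 / 0.9500
     = 0.1113


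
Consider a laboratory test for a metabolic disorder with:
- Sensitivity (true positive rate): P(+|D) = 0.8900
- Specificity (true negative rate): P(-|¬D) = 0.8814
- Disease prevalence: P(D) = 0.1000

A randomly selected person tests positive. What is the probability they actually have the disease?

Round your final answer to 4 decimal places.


Let D = has disease, + = positive test

Given:
- P(D) = 0.1000 (prevalence)
- P(+|D) = 0.8900 (sensitivity)
- P(-|¬D) = 0.8814 (specificity)
- P(+|¬D) = 0.1186 (false positive rate = 1 - specificity)

Step 1: Find P(+)
P(+) = P(+|D)P(D) + P(+|¬D)P(¬D)
     = 0.8900 × 0.1000 + 0.1186 × 0.9000
     = 0.08900000 + 0.10674000
     = 0.19574000

Step 2: Apply Bayes' theorem for P(D|+)
P(D|+) = P(+|D)P(D) / P(+)
       = 0.08900000 / 0.19574000
       = 0.4547


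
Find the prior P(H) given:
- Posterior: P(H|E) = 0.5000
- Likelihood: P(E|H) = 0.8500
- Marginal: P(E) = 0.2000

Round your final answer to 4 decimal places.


From Bayes' theorem: P(H|E) = P(E|H) × P(H) / P(E)

Rearranging for P(H):
P(H) = P(H|E) × P(E) / P(E|H)
     = 0.5000 × 0.2000 / 0.8500
     = 0.10000000 / 0.8500
     = 0.1176


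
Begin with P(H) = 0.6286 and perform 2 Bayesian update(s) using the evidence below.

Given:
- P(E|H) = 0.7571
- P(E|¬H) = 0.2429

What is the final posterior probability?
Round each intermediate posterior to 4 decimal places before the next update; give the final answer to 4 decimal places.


Sequential Bayesian updating:

Initial prior: P(H) = 0.6286

Update 1:
  P(E) = 0.7571 × 0.6286 + 0.2429 × 0.3714 = 0.47591306 + 0.09021306 = 0.56612612
  P(H|E) = 0.47591306 / 0.56612612 = 0.8406

Update 2:
  P(E) = 0.7571 × 0.8406 + 0.2429 × 0.1594 = 0.63641826 + 0.03871826 = 0.67513652
  P(H|E) = 0.63641826 / 0.67513652 = 0.9427

Final posterior: 0.9427


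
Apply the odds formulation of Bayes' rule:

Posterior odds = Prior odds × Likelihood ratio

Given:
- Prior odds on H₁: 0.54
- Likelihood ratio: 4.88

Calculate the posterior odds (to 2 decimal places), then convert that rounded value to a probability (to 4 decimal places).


Step 1: Calculate posterior odds
Posterior odds = Prior odds × LR
               = 0.54 × 4.88
               = 2.64

Step 2: Convert to probability
P(H₁|E) = Posterior odds / (1 + Posterior odds)
       = 2.64 / (1 + 2.64)
       = 2.64 / 3.64
       = 0.7253

The evidence increased P(H₁) from 0.3506 to 0.7253.


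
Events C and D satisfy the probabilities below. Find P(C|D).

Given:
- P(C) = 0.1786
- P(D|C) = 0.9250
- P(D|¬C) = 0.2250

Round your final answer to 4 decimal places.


Bayes' theorem: P(C|D) = P(D|C) × P(C) / P(D)

Step 1: Calculate P(D) using law of total probability
P(D) = P(D|C)P(C) + P(D|¬C)P(¬C)
     = 0.9250 × 0.1786 + 0.2250 × 0.8214
     = 0.16520500 + 0.18481500
     = 0.35002000

Step 2: Apply Bayes' theorem
P(C|D) = P(D|C) × P(C) / P(D)
       = 0.16520500 / 0.35002000
       = 0.4720


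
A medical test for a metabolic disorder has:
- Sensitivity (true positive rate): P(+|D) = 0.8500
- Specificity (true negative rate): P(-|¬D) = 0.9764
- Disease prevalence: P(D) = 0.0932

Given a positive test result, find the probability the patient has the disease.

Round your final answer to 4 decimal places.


Let D = has disease, + = positive test

Given:
- P(D) = 0.0932 (prevalence)
- P(+|D) = 0.8500 (sensitivity)
- P(-|¬D) = 0.9764 (specificity)
- P(+|¬D) = 0.0236 (false positive rate = 1 - specificity)

Step 1: Find P(+)
P(+) = P(+|D)P(D) + P(+|¬D)P(¬D)
     = 0.8500 × 0.0932 + 0.0236 × 0.9068
     = 0.07922000 + 0.02140048
     = 0.10062048

Step 2: Apply Bayes' theorem for P(D|+)
P(D|+) = P(+|D)P(D) / P(+)
       = 0.07922000 / 0.10062048
       = 0.7873


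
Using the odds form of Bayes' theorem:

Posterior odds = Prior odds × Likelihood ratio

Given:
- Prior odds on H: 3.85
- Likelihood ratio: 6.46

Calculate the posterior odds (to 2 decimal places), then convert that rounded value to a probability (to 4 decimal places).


Step 1: Calculate posterior odds
Posterior odds = Prior odds × LR
               = 3.85 × 6.46
               = 24.87

Step 2: Convert to probability
P(H|E) = Posterior odds / (1 + Posterior odds)
       = 24.87 / (1 + 24.87)
       = 24.87 / 25.87
       = 0.9613

The evidence increased P(H) from 0.7938 to 0.9613.


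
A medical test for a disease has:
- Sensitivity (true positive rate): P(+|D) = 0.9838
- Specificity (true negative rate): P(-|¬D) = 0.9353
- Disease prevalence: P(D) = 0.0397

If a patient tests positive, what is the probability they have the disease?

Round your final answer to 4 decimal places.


Let D = has disease, + = positive test

Given:
- P(D) = 0.0397 (prevalence)
- P(+|D) = 0.9838 (sensitivity)
- P(-|¬D) = 0.9353 (specificity)
- P(+|¬D) = 0.0647 (false positive rate = 1 - specificity)

Step 1: Find P(+)
P(+) = P(+|D)P(D) + P(+|¬D)P(¬D)
     = 0.9838 × 0.0397 + 0.0647 × 0.9603
     = 0.03905686 + 0.06213141
     = 0.10118827

Step 2: Apply Bayes' theorem for P(D|+)
P(D|+) = P(+|D)P(D) / P(+)
       = 0.03905686 / 0.10118827
       = 0.3860


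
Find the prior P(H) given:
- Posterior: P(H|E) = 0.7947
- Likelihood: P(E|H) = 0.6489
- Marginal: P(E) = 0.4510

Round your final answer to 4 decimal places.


From Bayes' theorem: P(H|E) = P(E|H) × P(H) / P(E)

Rearranging for P(H):
P(H) = P(H|E) × P(E) / P(E|H)
     = 0.7947 × 0.4510 / 0.6489
     = 0.35840970 / 0.6489
     = 0.5523


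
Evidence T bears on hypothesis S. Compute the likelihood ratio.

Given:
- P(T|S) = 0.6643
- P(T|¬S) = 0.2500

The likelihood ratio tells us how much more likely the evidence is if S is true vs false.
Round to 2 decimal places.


Likelihood Ratio (LR) = P(T|S) / P(T|¬S)

LR = 0.6643 / 0.2500
   = 2.66

The evidence is 2.66 times more likely if S is true than if S is false.
Because LR exceeds 1, T is evidence for S.


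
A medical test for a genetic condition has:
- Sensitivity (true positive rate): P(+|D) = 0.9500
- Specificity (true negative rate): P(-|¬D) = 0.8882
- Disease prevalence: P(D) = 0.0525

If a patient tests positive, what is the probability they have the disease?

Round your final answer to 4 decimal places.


Let D = has disease, + = positive test

Given:
- P(D) = 0.0525 (prevalence)
- P(+|D) = 0.9500 (sensitivity)
- P(-|¬D) = 0.8882 (specificity)
- P(+|¬D) = 0.1118 (false positive rate = 1 - specificity)

Step 1: Find P(+)
P(+) = P(+|D)P(D) + P(+|¬D)P(¬D)
     = 0.9500 × 0.0525 + 0.1118 × 0.9475
     = 0.04987500 + 0.10593050
     = 0.15580550

Step 2: Apply Bayes' theorem for P(D|+)
P(D|+) = P(+|D)P(D) / P(+)
       = 0.04987500 / 0.15580550
       = 0.3201


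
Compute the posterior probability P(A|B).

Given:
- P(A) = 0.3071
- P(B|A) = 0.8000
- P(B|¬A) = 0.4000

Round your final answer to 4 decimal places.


Bayes' theorem: P(A|B) = P(B|A) × P(A) / P(B)

Step 1: Calculate P(B) using law of total probability
P(B) = P(B|A)P(A) + P(B|¬A)P(¬A)
     = 0.8000 × 0.3071 + 0.4000 × 0.6929
     = 0.24568000 + 0.27716000
     = 0.52284000

Step 2: Apply Bayes' theorem
P(A|B) = P(B|A) × P(A) / P(B)
       = 0.24568000 / 0.52284000
       = 0.4699


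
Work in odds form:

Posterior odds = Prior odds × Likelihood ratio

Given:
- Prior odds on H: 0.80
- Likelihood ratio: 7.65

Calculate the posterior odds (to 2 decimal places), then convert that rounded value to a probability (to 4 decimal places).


Step 1: Calculate posterior odds
Posterior odds = Prior odds × LR
               = 0.80 × 7.65
               = 6.12

Step 2: Convert to probability
P(H|E) = Posterior odds / (1 + Posterior odds)
       = 6.12 / (1 + 6.12)
       = 6.12 / 7.12
       = 0.8596

The evidence increased P(H) from 0.4444 to 0.8596.


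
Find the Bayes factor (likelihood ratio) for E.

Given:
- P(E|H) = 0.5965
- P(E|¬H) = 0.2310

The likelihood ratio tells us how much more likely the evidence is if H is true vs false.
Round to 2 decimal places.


Likelihood Ratio (LR) = P(E|H) / P(E|¬H)

LR = 0.5965 / 0.2310
   = 2.58

The evidence is 2.58 times more likely if H is true than if H is false.
Since LR > 1, the evidence supports H over ¬H.


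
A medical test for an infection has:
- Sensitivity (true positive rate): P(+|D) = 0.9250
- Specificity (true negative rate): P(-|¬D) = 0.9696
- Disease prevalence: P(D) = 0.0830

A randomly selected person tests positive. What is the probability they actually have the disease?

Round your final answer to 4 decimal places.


Let D = has disease, + = positive test

Given:
- P(D) = 0.0830 (prevalence)
- P(+|D) = 0.9250 (sensitivity)
- P(-|¬D) = 0.9696 (specificity)
- P(+|¬D) = 0.0304 (false positive rate = 1 - specificity)

Step 1: Find P(+)
P(+) = P(+|D)P(D) + P(+|¬D)P(¬D)
     = 0.9250 × 0.0830 + 0.0304 × 0.9170
     = 0.07677500 + 0.02787680
     = 0.10465180

Step 2: Apply Bayes' theorem for P(D|+)
P(D|+) = P(+|D)P(D) / P(+)
       = 0.07677500 / 0.10465180
       = 0.7336


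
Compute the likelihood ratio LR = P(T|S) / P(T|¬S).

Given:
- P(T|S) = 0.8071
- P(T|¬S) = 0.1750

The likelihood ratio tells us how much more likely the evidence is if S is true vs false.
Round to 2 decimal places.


Likelihood Ratio (LR) = P(T|S) / P(T|¬S)

LR = 0.8071 / 0.1750
   = 4.61

The evidence is 4.61 times more likely if S is true than if S is false.
Since LR > 1, the evidence supports S over ¬S.


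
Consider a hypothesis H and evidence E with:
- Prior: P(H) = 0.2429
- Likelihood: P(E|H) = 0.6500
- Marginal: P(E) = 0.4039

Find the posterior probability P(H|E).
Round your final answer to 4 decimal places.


Using Bayes' theorem:

P(H|E) = P(E|H) × P(H) / P(E)
       = 0.6500 × 0.2429 / 0.4039
       = 0.15788500 / 0.4039
       = 0.3909

The evidence strengthens our belief in H.
Prior: 0.2429 → Posterior: 0.3909


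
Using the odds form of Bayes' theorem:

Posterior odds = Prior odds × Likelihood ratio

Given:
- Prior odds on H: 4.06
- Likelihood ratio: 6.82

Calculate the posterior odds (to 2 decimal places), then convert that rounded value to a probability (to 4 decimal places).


Step 1: Calculate posterior odds
Posterior odds = Prior odds × LR
               = 4.06 × 6.82
               = 27.69

Step 2: Convert to probability
P(H|E) = Posterior odds / (1 + Posterior odds)
       = 27.69 / (1 + 27.69)
       = 27.69 / 28.69
       = 0.9651

The evidence increased P(H) from 0.8024 to 0.9651.


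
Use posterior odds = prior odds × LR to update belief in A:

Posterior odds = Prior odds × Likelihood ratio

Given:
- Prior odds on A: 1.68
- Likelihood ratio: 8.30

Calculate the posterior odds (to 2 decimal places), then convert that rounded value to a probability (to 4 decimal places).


Step 1: Calculate posterior odds
Posterior odds = Prior odds × LR
               = 1.68 × 8.30
               = 13.94

Step 2: Convert to probability
P(A|E) = Posterior odds / (1 + Posterior odds)
       = 13.94 / (1 + 13.94)
       = 13.94 / 14.94
       = 0.9331

The evidence increased P(A) from 0.6269 to 0.9331.


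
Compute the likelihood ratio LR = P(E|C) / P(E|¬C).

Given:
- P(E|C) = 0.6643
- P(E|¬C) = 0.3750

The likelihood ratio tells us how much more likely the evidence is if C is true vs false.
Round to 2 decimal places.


Likelihood Ratio (LR) = P(E|C) / P(E|¬C)

LR = 0.6643 / 0.3750
   = 1.77

The evidence is 1.77 times more likely if C is true than if C is false.
Because LR exceeds 1, E is evidence for C.


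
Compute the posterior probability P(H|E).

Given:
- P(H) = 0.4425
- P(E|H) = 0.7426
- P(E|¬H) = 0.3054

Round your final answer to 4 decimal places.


Bayes' theorem: P(H|E) = P(E|H) × P(H) / P(E)

Step 1: Calculate P(E) using law of total probability
P(E) = P(E|H)P(H) + P(E|¬H)P(¬H)
     = 0.7426 × 0.4425 + 0.3054 × 0.5575
     = 0.32860050 + 0.17026050
     = 0.49886100

Step 2: Apply Bayes' theorem
P(H|E) = P(E|H) × P(H) / P(E)
       = 0.32860050 / 0.49886100
       = 0.6587


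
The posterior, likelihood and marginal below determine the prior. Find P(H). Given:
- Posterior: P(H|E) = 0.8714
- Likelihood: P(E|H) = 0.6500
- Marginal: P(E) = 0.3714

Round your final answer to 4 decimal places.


From Bayes' theorem: P(H|E) = P(E|H) × P(H) / P(E)

Rearranging for P(H):
P(H) = P(H|E) × P(E) / P(E|H)
     = 0.8714 × 0.3714 / 0.6500
     = 0.32363796 / 0.6500
     = 0.4979


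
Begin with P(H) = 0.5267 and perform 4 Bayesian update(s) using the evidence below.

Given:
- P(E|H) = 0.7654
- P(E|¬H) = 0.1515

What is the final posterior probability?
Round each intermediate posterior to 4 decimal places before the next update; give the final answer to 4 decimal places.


Sequential Bayesian updating:

Initial prior: P(H) = 0.5267

Update 1:
  P(E) = 0.7654 × 0.5267 + 0.1515 × 0.4733 = 0.40313618 + 0.07170495 = 0.47484113
  P(H|E) = 0.40313618 / 0.47484113 = 0.8490

Update 2:
  P(E) = 0.7654 × 0.8490 + 0.1515 × 0.1510 = 0.64982460 + 0.02287650 = 0.67270110
  P(H|E) = 0.64982460 / 0.67270110 = 0.9660

Update 3:
  P(E) = 0.7654 × 0.9660 + 0.1515 × 0.0340 = 0.73937640 + 0.00515100 = 0.74452740
  P(H|E) = 0.73937640 / 0.74452740 = 0.9931

Update 4:
  P(E) = 0.7654 × 0.9931 + 0.1515 × 0.0069 = 0.76011874 + 0.00104535 = 0.76116409
  P(H|E) = 0.76011874 / 0.76116409 = 0.9986

Final posterior: 0.9986


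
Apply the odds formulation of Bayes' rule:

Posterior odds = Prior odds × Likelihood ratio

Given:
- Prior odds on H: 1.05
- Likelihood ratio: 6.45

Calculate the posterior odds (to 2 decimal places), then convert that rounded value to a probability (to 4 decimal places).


Step 1: Calculate posterior odds
Posterior odds = Prior odds × LR
               = 1.05 × 6.45
               = 6.77

Step 2: Convert to probability
P(H|E) = Posterior odds / (1 + Posterior odds)
       = 6.77 / (1 + 6.77)
       = 6.77 / 7.77
       = 0.8713

The evidence increased P(H) from 0.5122 to 0.8713.


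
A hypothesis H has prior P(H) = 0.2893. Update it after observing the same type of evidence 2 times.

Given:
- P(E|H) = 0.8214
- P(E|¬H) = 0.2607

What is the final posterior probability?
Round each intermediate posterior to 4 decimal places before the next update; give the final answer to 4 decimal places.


Sequential Bayesian updating:

Initial prior: P(H) = 0.2893

Update 1:
  P(E) = 0.8214 × 0.2893 + 0.2607 × 0.7107 = 0.23763102 + 0.18527949 = 0.42291051
  P(H|E) = 0.23763102 / 0.42291051 = 0.5619

Update 2:
  P(E) = 0.8214 × 0.5619 + 0.2607 × 0.4381 = 0.46154466 + 0.11421267 = 0.57575733
  P(H|E) = 0.46154466 / 0.57575733 = 0.8016

Final posterior: 0.8016


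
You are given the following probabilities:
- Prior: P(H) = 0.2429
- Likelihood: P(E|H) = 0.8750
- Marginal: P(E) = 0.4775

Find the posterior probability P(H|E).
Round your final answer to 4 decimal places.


Using Bayes' theorem:

P(H|E) = P(E|H) × P(H) / P(E)
       = 0.8750 × 0.2429 / 0.4775
       = 0.21253750 / 0.4775
       = 0.4451

The evidence strengthens our belief in H.
Prior: 0.2429 → Posterior: 0.4451


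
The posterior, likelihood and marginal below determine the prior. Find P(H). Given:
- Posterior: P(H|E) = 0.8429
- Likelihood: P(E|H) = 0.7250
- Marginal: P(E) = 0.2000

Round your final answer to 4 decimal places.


From Bayes' theorem: P(H|E) = P(E|H) × P(H) / P(E)

Rearranging for P(H):
P(H) = P(H|E) × P(E) / P(E|H)
     = 0.8429 × 0.2000 / 0.7250
     = 0.16858000 / 0.7250
     = 0.2325


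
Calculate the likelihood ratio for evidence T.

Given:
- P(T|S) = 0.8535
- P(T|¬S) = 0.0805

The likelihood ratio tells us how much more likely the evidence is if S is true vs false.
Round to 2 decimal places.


Likelihood Ratio (LR) = P(T|S) / P(T|¬S)

LR = 0.8535 / 0.0805
   = 10.60

The evidence is 10.60 times more likely if S is true than if S is false.
LR > 1, so observing T raises the odds in favor of S.


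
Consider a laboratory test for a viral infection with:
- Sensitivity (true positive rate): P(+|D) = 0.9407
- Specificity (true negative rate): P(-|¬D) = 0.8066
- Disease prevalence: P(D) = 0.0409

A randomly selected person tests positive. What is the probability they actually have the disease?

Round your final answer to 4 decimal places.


Let D = has disease, + = positive test

Given:
- P(D) = 0.0409 (prevalence)
- P(+|D) = 0.9407 (sensitivity)
- P(-|¬D) = 0.8066 (specificity)
- P(+|¬D) = 0.1934 (false positive rate = 1 - specificity)

Step 1: Find P(+)
P(+) = P(+|D)P(D) + P(+|¬D)P(¬D)
     = 0.9407 × 0.0409 + 0.1934 × 0.9591
     = 0.03847463 + 0.18548994
     = 0.22396457

Step 2: Apply Bayes' theorem for P(D|+)
P(D|+) = P(+|D)P(D) / P(+)
       = 0.03847463 / 0.22396457
       = 0.1718


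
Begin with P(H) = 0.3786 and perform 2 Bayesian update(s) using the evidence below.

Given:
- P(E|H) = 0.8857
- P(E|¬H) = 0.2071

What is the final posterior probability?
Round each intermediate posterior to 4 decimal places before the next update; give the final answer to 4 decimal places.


Sequential Bayesian updating:

Initial prior: P(H) = 0.3786

Update 1:
  P(E) = 0.8857 × 0.3786 + 0.2071 × 0.6214 = 0.33532602 + 0.12869194 = 0.46401796
  P(H|E) = 0.33532602 / 0.46401796 = 0.7227

Update 2:
  P(E) = 0.8857 × 0.7227 + 0.2071 × 0.2773 = 0.64009539 + 0.05742883 = 0.69752422
  P(H|E) = 0.64009539 / 0.69752422 = 0.9177

Final posterior: 0.9177


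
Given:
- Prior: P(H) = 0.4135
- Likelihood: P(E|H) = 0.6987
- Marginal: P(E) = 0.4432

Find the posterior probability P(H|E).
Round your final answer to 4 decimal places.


Using Bayes' theorem:

P(H|E) = P(E|H) × P(H) / P(E)
       = 0.6987 × 0.4135 / 0.4432
       = 0.28891245 / 0.4432
       = 0.6519

The evidence strengthens our belief in H.
Prior: 0.4135 → Posterior: 0.6519


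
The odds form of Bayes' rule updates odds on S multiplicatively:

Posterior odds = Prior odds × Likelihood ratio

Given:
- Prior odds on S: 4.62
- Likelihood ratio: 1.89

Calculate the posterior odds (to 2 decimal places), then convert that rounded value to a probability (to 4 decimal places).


Step 1: Calculate posterior odds
Posterior odds = Prior odds × LR
               = 4.62 × 1.89
               = 8.73

Step 2: Convert to probability
P(S|E) = Posterior odds / (1 + Posterior odds)
       = 8.73 / (1 + 8.73)
       = 8.73 / 9.73
       = 0.8972

The evidence increased P(S) from 0.8221 to 0.8972.


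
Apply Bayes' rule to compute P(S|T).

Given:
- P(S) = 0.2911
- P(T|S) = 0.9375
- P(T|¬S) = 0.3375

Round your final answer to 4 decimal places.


Bayes' theorem: P(S|T) = P(T|S) × P(S) / P(T)

Step 1: Calculate P(T) using law of total probability
P(T) = P(T|S)P(S) + P(T|¬S)P(¬S)
     = 0.9375 × 0.2911 + 0.3375 × 0.7089
     = 0.27290625 + 0.23925375
     = 0.51216000

Step 2: Apply Bayes' theorem
P(S|T) = P(T|S) × P(S) / P(T)
       = 0.27290625 / 0.51216000
       = 0.5329


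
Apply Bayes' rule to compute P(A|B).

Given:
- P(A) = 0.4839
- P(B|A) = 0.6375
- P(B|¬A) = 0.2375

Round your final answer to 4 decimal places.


Bayes' theorem: P(A|B) = P(B|A) × P(A) / P(B)

Step 1: Calculate P(B) using law of total probability
P(B) = P(B|A)P(A) + P(B|¬A)P(¬A)
     = 0.6375 × 0.4839 + 0.2375 × 0.5161
     = 0.30848625 + 0.12257375
     = 0.43106000

Step 2: Apply Bayes' theorem
P(A|B) = P(B|A) × P(A) / P(B)
       = 0.30848625 / 0.43106000
       = 0.7156


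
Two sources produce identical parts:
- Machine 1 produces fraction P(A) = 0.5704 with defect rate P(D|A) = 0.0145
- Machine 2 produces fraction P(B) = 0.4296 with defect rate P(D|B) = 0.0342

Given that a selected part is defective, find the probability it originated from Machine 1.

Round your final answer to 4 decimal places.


Let A = from Machine 1, D = defective

Given:
- P(A) = 0.5704, P(B) = 0.4296
- P(D|A) = 0.0145, P(D|B) = 0.0342

Step 1: Find P(D)
P(D) = P(D|A)P(A) + P(D|B)P(B)
     = 0.0145 × 0.5704 + 0.0342 × 0.4296
     = 0.00827080 + 0.01469232
     = 0.02296312

Step 2: Apply Bayes' theorem
P(A|D) = P(D|A)P(A) / P(D)
       = 0.00827080 / 0.02296312
       = 0.3602


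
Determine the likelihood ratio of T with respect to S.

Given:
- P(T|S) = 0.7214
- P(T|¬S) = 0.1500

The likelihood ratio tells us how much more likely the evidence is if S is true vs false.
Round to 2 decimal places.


Likelihood Ratio (LR) = P(T|S) / P(T|¬S)

LR = 0.7214 / 0.1500
   = 4.81

The evidence is 4.81 times more likely if S is true than if S is false.
Because LR exceeds 1, T is evidence for S.


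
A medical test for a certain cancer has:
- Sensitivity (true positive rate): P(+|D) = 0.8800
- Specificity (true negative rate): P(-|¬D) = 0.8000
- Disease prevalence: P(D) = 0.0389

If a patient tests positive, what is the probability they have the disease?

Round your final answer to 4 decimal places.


Let D = has disease, + = positive test

Given:
- P(D) = 0.0389 (prevalence)
- P(+|D) = 0.8800 (sensitivity)
- P(-|¬D) = 0.8000 (specificity)
- P(+|¬D) = 0.2000 (false positive rate = 1 - specificity)

Step 1: Find P(+)
P(+) = P(+|D)P(D) + P(+|¬D)P(¬D)
     = 0.8800 × 0.0389 + 0.2000 × 0.9611
     = 0.03423200 + 0.19222000
     = 0.22645200

Step 2: Apply Bayes' theorem for P(D|+)
P(D|+) = P(+|D)P(D) / P(+)
       = 0.03423200 / 0.22645200
       = 0.1512


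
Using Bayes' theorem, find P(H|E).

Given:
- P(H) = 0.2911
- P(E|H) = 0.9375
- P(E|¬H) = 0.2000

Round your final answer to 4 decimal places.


Bayes' theorem: P(H|E) = P(E|H) × P(H) / P(E)

Step 1: Calculate P(E) using law of total probability
P(E) = P(E|H)P(H) + P(E|¬H)P(¬H)
     = 0.9375 × 0.2911 + 0.2000 × 0.7089
     = 0.27290625 + 0.14178000
     = 0.41468625

Step 2: Apply Bayes' theorem
P(H|E) = P(E|H) × P(H) / P(E)
       = 0.27290625 / 0.41468625
       = 0.6581


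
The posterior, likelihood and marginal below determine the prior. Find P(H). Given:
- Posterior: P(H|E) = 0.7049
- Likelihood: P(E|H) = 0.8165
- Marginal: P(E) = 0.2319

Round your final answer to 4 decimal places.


From Bayes' theorem: P(H|E) = P(E|H) × P(H) / P(E)

Rearranging for P(H):
P(H) = P(H|E) × P(E) / P(E|H)
     = 0.7049 × 0.2319 / 0.8165
     = 0.16346631 / 0.8165
     = 0.2002


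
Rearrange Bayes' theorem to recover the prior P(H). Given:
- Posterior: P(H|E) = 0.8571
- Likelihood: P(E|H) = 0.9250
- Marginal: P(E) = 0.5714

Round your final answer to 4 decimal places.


From Bayes' theorem: P(H|E) = P(E|H) × P(H) / P(E)

Rearranging for P(H):
P(H) = P(H|E) × P(E) / P(E|H)
     = 0.8571 × 0.5714 / 0.9250
     = 0.48974694 / 0.9250
     = 0.5295


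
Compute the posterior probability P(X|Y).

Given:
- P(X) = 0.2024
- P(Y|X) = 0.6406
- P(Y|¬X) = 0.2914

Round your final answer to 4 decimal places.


Bayes' theorem: P(X|Y) = P(Y|X) × P(X) / P(Y)

Step 1: Calculate P(Y) using law of total probability
P(Y) = P(Y|X)P(X) + P(Y|¬X)P(¬X)
     = 0.6406 × 0.2024 + 0.2914 × 0.7976
     = 0.12965744 + 0.23242064
     = 0.36207808

Step 2: Apply Bayes' theorem
P(X|Y) = P(Y|X) × P(X) / P(Y)
       = 0.12965744 / 0.36207808
       = 0.3581


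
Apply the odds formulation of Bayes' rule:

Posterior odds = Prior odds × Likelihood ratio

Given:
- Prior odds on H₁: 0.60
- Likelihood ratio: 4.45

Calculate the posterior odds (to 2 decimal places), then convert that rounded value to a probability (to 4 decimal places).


Step 1: Calculate posterior odds
Posterior odds = Prior odds × LR
               = 0.60 × 4.45
               = 2.67

Step 2: Convert to probability
P(H₁|E) = Posterior odds / (1 + Posterior odds)
       = 2.67 / (1 + 2.67)
       = 2.67 / 3.67
       = 0.7275

The evidence increased P(H₁) from 0.3750 to 0.7275.


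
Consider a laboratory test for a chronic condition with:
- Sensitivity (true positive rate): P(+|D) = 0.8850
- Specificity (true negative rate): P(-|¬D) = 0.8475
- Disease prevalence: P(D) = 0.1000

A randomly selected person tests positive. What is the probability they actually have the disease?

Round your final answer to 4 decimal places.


Let D = has disease, + = positive test

Given:
- P(D) = 0.1000 (prevalence)
- P(+|D) = 0.8850 (sensitivity)
- P(-|¬D) = 0.8475 (specificity)
- P(+|¬D) = 0.1525 (false positive rate = 1 - specificity)

Step 1: Find P(+)
P(+) = P(+|D)P(D) + P(+|¬D)P(¬D)
     = 0.8850 × 0.1000 + 0.1525 × 0.9000
     = 0.08850000 + 0.13725000
     = 0.22575000

Step 2: Apply Bayes' theorem for P(D|+)
P(D|+) = P(+|D)P(D) / P(+)
       = 0.08850000 / 0.22575000
       = 0.3920


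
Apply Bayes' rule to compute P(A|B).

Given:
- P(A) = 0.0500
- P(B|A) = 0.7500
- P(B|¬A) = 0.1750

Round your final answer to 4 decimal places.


Bayes' theorem: P(A|B) = P(B|A) × P(A) / P(B)

Step 1: Calculate P(B) using law of total probability
P(B) = P(B|A)P(A) + P(B|¬A)P(¬A)
     = 0.7500 × 0.0500 + 0.1750 × 0.9500
     = 0.03750000 + 0.16625000
     = 0.20375000

Step 2: Apply Bayes' theorem
P(A|B) = P(B|A) × P(A) / P(B)
       = 0.03750000 / 0.20375000
       = 0.1840


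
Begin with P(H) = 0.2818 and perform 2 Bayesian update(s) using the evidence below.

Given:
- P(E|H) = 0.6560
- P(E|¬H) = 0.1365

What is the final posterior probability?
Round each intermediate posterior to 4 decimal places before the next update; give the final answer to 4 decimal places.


Sequential Bayesian updating:

Initial prior: P(H) = 0.2818

Update 1:
  P(E) = 0.6560 × 0.2818 + 0.1365 × 0.7182 = 0.18486080 + 0.09803430 = 0.28289510
  P(H|E) = 0.18486080 / 0.28289510 = 0.6535

Update 2:
  P(E) = 0.6560 × 0.6535 + 0.1365 × 0.3465 = 0.42869600 + 0.04729725 = 0.47599325
  P(H|E) = 0.42869600 / 0.47599325 = 0.9006

Final posterior: 0.9006


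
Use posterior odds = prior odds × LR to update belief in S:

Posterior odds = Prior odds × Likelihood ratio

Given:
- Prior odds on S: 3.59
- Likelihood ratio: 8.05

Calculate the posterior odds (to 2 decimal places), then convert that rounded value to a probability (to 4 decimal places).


Step 1: Calculate posterior odds
Posterior odds = Prior odds × LR
               = 3.59 × 8.05
               = 28.90

Step 2: Convert to probability
P(S|E) = Posterior odds / (1 + Posterior odds)
       = 28.90 / (1 + 28.90)
       = 28.90 / 29.90
       = 0.9666

The evidence increased P(S) from 0.7821 to 0.9666.


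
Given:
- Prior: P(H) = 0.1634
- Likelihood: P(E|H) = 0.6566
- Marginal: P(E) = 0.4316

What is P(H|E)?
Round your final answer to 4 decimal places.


Using Bayes' theorem:

P(H|E) = P(E|H) × P(H) / P(E)
       = 0.6566 × 0.1634 / 0.4316
       = 0.10728844 / 0.4316
       = 0.2486

The evidence strengthens our belief in H.
Prior: 0.1634 → Posterior: 0.2486


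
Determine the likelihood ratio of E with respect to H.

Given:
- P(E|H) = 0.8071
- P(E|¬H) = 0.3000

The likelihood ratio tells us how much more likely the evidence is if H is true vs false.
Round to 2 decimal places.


Likelihood Ratio (LR) = P(E|H) / P(E|¬H)

LR = 0.8071 / 0.3000
   = 2.69

The evidence is 2.69 times more likely if H is true than if H is false.
LR > 1, so observing E raises the odds in favor of H.


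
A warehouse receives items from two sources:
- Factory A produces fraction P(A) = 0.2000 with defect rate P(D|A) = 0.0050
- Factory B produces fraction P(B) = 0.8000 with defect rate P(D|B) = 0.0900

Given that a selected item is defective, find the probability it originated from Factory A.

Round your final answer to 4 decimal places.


Let A = from Factory A, D = defective

Given:
- P(A) = 0.2000, P(B) = 0.8000
- P(D|A) = 0.0050, P(D|B) = 0.0900

Step 1: Find P(D)
P(D) = P(D|A)P(A) + P(D|B)P(B)
     = 0.0050 × 0.2000 + 0.0900 × 0.8000
     = 0.00100000 + 0.07200000
     = 0.07300000

Step 2: Apply Bayes' theorem
P(A|D) = P(D|A)P(A) / P(D)
       = 0.00100000 / 0.07300000
       = 0.0137


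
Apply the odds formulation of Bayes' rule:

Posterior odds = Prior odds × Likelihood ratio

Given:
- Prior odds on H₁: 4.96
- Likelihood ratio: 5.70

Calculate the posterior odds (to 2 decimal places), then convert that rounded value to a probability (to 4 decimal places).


Step 1: Calculate posterior odds
Posterior odds = Prior odds × LR
               = 4.96 × 5.70
               = 28.27

Step 2: Convert to probability
P(H₁|E) = Posterior odds / (1 + Posterior odds)
       = 28.27 / (1 + 28.27)
       = 28.27 / 29.27
       = 0.9658

The evidence increased P(H₁) from 0.8322 to 0.9658.


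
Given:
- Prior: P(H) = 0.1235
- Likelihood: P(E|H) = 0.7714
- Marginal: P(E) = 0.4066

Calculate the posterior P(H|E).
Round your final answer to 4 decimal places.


Using Bayes' theorem:

P(H|E) = P(E|H) × P(H) / P(E)
       = 0.7714 × 0.1235 / 0.4066
       = 0.09526790 / 0.4066
       = 0.2343

The evidence strengthens our belief in H.
Prior: 0.1235 → Posterior: 0.2343


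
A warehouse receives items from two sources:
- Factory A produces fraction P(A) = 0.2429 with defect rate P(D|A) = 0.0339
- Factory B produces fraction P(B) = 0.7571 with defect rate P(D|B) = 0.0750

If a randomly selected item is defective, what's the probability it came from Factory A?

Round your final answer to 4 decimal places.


Let A = from Factory A, D = defective

Given:
- P(A) = 0.2429, P(B) = 0.7571
- P(D|A) = 0.0339, P(D|B) = 0.0750

Step 1: Find P(D)
P(D) = P(D|A)P(A) + P(D|B)P(B)
     = 0.0339 × 0.2429 + 0.0750 × 0.7571
     = 0.00823431 + 0.05678250
     = 0.06501681

Step 2: Apply Bayes' theorem
P(A|D) = P(D|A)P(A) / P(D)
       = 0.00823431 / 0.06501681
       = 0.1266


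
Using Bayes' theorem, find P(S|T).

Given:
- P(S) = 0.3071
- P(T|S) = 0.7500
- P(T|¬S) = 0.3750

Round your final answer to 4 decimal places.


Bayes' theorem: P(S|T) = P(T|S) × P(S) / P(T)

Step 1: Calculate P(T) using law of total probability
P(T) = P(T|S)P(S) + P(T|¬S)P(¬S)
     = 0.7500 × 0.3071 + 0.3750 × 0.6929
     = 0.23032500 + 0.25983750
     = 0.49016250

Step 2: Apply Bayes' theorem
P(S|T) = P(T|S) × P(S) / P(T)
       = 0.23032500 / 0.49016250
       = 0.4699


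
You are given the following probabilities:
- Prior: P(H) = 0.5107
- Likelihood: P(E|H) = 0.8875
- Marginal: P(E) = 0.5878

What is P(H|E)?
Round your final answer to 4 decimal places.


Using Bayes' theorem:

P(H|E) = P(E|H) × P(H) / P(E)
       = 0.8875 × 0.5107 / 0.5878
       = 0.45324625 / 0.5878
       = 0.7711

The evidence strengthens our belief in H.
Prior: 0.5107 → Posterior: 0.7711


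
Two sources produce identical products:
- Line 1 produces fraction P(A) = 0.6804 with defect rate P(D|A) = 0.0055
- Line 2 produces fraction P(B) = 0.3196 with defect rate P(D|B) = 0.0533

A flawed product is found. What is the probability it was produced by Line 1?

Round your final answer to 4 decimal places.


Let A = from Line 1, D = flawed

Given:
- P(A) = 0.6804, P(B) = 0.3196
- P(D|A) = 0.0055, P(D|B) = 0.0533

Step 1: Find P(D)
P(D) = P(D|A)P(A) + P(D|B)P(B)
     = 0.0055 × 0.6804 + 0.0533 × 0.3196
     = 0.00374220 + 0.01703468
     = 0.02077688

Step 2: Apply Bayes' theorem
P(A|D) = P(D|A)P(A) / P(D)
       = 0.00374220 / 0.02077688
       = 0.1801


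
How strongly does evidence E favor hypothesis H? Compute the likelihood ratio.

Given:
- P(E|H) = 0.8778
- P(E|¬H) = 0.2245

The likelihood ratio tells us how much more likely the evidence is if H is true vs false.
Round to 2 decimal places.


Likelihood Ratio (LR) = P(E|H) / P(E|¬H)

LR = 0.8778 / 0.2245
   = 3.91

The evidence is 3.91 times more likely if H is true than if H is false.
Because LR exceeds 1, E is evidence for H.


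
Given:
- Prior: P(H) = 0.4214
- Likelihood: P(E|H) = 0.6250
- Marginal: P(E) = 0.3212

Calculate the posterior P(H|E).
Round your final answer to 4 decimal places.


Using Bayes' theorem:

P(H|E) = P(E|H) × P(H) / P(E)
       = 0.6250 × 0.4214 / 0.3212
       = 0.26337500 / 0.3212
       = 0.8200

The evidence strengthens our belief in H.
Prior: 0.4214 → Posterior: 0.8200


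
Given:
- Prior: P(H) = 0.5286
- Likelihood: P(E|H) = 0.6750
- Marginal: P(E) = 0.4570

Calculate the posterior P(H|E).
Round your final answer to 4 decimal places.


Using Bayes' theorem:

P(H|E) = P(E|H) × P(H) / P(E)
       = 0.6750 × 0.5286 / 0.4570
       = 0.35680500 / 0.4570
       = 0.7808

The evidence strengthens our belief in H.
Prior: 0.5286 → Posterior: 0.7808


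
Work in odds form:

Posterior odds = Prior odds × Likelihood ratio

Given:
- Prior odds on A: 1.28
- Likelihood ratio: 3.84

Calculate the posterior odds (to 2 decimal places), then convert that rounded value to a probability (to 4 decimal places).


Step 1: Calculate posterior odds
Posterior odds = Prior odds × LR
               = 1.28 × 3.84
               = 4.92

Step 2: Convert to probability
P(A|E) = Posterior odds / (1 + Posterior odds)
       = 4.92 / (1 + 4.92)
       = 4.92 / 5.92
       = 0.8311

The evidence increased P(A) from 0.5614 to 0.8311.


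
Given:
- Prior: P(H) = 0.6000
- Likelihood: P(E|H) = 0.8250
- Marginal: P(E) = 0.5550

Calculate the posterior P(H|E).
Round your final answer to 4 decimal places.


Using Bayes' theorem:

P(H|E) = P(E|H) × P(H) / P(E)
       = 0.8250 × 0.6000 / 0.5550
       = 0.49500000 / 0.5550
       = 0.8919

The evidence strengthens our belief in H.
Prior: 0.6000 → Posterior: 0.8919


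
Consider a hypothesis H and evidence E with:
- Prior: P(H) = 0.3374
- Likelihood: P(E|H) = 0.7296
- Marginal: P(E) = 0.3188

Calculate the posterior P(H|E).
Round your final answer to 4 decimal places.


Using Bayes' theorem:

P(H|E) = P(E|H) × P(H) / P(E)
       = 0.7296 × 0.3374 / 0.3188
       = 0.24616704 / 0.3188
       = 0.7722

The evidence strengthens our belief in H.
Prior: 0.3374 → Posterior: 0.7722


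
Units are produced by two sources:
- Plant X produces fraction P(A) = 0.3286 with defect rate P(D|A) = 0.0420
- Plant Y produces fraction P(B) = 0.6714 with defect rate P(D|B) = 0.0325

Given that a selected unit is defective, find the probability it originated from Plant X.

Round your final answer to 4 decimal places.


Let A = from Plant X, D = defective

Given:
- P(A) = 0.3286, P(B) = 0.6714
- P(D|A) = 0.0420, P(D|B) = 0.0325

Step 1: Find P(D)
P(D) = P(D|A)P(A) + P(D|B)P(B)
     = 0.0420 × 0.3286 + 0.0325 × 0.6714
     = 0.01380120 + 0.02182050
     = 0.03562170

Step 2: Apply Bayes' theorem
P(A|D) = P(D|A)P(A) / P(D)
       = 0.01380120 / 0.03562170
       = 0.3874


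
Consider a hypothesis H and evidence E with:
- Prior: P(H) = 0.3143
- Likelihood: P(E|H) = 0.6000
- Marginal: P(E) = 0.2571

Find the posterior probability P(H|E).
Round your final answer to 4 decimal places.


Using Bayes' theorem:

P(H|E) = P(E|H) × P(H) / P(E)
       = 0.6000 × 0.3143 / 0.2571
       = 0.18858000 / 0.2571
       = 0.7335

The evidence strengthens our belief in H.
Prior: 0.3143 → Posterior: 0.7335


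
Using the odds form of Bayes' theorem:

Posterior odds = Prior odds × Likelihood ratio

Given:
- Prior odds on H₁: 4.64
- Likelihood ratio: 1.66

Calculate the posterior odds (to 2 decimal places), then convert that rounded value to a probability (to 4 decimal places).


Step 1: Calculate posterior odds
Posterior odds = Prior odds × LR
               = 4.64 × 1.66
               = 7.70

Step 2: Convert to probability
P(H₁|E) = Posterior odds / (1 + Posterior odds)
       = 7.70 / (1 + 7.70)
       = 7.70 / 8.70
       = 0.8851

The evidence increased P(H₁) from 0.8227 to 0.8851.


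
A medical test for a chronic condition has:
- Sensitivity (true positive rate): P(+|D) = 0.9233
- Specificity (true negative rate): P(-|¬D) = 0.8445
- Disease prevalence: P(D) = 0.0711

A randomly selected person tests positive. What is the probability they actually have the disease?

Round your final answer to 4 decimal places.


Let D = has disease, + = positive test

Given:
- P(D) = 0.0711 (prevalence)
- P(+|D) = 0.9233 (sensitivity)
- P(-|¬D) = 0.8445 (specificity)
- P(+|¬D) = 0.1555 (false positive rate = 1 - specificity)

Step 1: Find P(+)
P(+) = P(+|D)P(D) + P(+|¬D)P(¬D)
     = 0.9233 × 0.0711 + 0.1555 × 0.9289
     = 0.06564663 + 0.14444395
     = 0.21009058

Step 2: Apply Bayes' theorem for P(D|+)
P(D|+) = P(+|D)P(D) / P(+)
       = 0.06564663 / 0.21009058
       = 0.3125


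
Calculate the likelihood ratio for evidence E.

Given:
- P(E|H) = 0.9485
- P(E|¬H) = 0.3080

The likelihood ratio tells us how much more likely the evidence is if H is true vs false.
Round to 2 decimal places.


Likelihood Ratio (LR) = P(E|H) / P(E|¬H)

LR = 0.9485 / 0.3080
   = 3.08

The evidence is 3.08 times more likely if H is true than if H is false.
Since LR > 1, the evidence supports H over ¬H.


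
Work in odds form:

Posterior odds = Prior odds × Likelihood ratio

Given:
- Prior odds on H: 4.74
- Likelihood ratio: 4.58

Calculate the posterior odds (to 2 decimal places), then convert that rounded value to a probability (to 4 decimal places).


Step 1: Calculate posterior odds
Posterior odds = Prior odds × LR
               = 4.74 × 4.58
               = 21.71

Step 2: Convert to probability
P(H|E) = Posterior odds / (1 + Posterior odds)
       = 21.71 / (1 + 21.71)
       = 21.71 / 22.71
       = 0.9560

The evidence increased P(H) from 0.8258 to 0.9560.


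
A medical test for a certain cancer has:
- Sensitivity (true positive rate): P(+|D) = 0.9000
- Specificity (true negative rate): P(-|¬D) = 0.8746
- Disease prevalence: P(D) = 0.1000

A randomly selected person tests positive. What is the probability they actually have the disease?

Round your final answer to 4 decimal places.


Let D = has disease, + = positive test

Given:
- P(D) = 0.1000 (prevalence)
- P(+|D) = 0.9000 (sensitivity)
- P(-|¬D) = 0.8746 (specificity)
- P(+|¬D) = 0.1254 (false positive rate = 1 - specificity)

Step 1: Find P(+)
P(+) = P(+|D)P(D) + P(+|¬D)P(¬D)
     = 0.9000 × 0.1000 + 0.1254 × 0.9000
     = 0.09000000 + 0.11286000
     = 0.20286000

Step 2: Apply Bayes' theorem for P(D|+)
P(D|+) = P(+|D)P(D) / P(+)
       = 0.09000000 / 0.20286000
       = 0.4437
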